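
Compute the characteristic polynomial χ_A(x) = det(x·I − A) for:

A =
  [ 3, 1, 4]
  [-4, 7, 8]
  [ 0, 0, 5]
x^3 - 15*x^2 + 75*x - 125

Expanding det(x·I − A) (e.g. by cofactor expansion or by noting that A is similar to its Jordan form J, which has the same characteristic polynomial as A) gives
  χ_A(x) = x^3 - 15*x^2 + 75*x - 125
which factors as (x - 5)^3. The eigenvalues (with algebraic multiplicities) are λ = 5 with multiplicity 3.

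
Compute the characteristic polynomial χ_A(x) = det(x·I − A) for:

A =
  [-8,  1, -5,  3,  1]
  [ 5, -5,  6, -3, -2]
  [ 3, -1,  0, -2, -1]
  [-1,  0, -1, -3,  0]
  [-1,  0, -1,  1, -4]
x^5 + 20*x^4 + 160*x^3 + 640*x^2 + 1280*x + 1024

Expanding det(x·I − A) (e.g. by cofactor expansion or by noting that A is similar to its Jordan form J, which has the same characteristic polynomial as A) gives
  χ_A(x) = x^5 + 20*x^4 + 160*x^3 + 640*x^2 + 1280*x + 1024
which factors as (x + 4)^5. The eigenvalues (with algebraic multiplicities) are λ = -4 with multiplicity 5.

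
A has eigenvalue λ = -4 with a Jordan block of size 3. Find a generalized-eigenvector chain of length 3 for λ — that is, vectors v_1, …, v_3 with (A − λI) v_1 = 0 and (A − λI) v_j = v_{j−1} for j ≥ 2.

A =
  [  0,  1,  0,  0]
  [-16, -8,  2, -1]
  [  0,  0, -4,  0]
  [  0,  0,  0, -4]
A Jordan chain for λ = -4 of length 3:
v_1 = (2, -8, 0, 0)ᵀ
v_2 = (0, 2, 0, 0)ᵀ
v_3 = (0, 0, 1, 0)ᵀ

Let N = A − (-4)·I. We want v_3 with N^3 v_3 = 0 but N^2 v_3 ≠ 0; then v_{j-1} := N · v_j for j = 3, …, 2.

Pick v_3 = (0, 0, 1, 0)ᵀ.
Then v_2 = N · v_3 = (0, 2, 0, 0)ᵀ.
Then v_1 = N · v_2 = (2, -8, 0, 0)ᵀ.

Sanity check: (A − (-4)·I) v_1 = (0, 0, 0, 0)ᵀ = 0. ✓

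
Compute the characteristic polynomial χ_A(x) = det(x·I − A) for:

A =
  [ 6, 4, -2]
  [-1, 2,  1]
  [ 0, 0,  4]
x^3 - 12*x^2 + 48*x - 64

Expanding det(x·I − A) (e.g. by cofactor expansion or by noting that A is similar to its Jordan form J, which has the same characteristic polynomial as A) gives
  χ_A(x) = x^3 - 12*x^2 + 48*x - 64
which factors as (x - 4)^3. The eigenvalues (with algebraic multiplicities) are λ = 4 with multiplicity 3.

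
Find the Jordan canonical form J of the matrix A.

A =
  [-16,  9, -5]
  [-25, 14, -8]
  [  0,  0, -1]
J_3(-1)

The characteristic polynomial is
  det(x·I − A) = x^3 + 3*x^2 + 3*x + 1 = (x + 1)^3

Eigenvalues and multiplicities (the geometric multiplicity of λ is n − rank(A − λI), which equals the number of Jordan blocks for λ):
  λ = -1: algebraic multiplicity = 3, geometric multiplicity = 1

Determining the block sizes for each eigenvalue:
  λ = -1: one block (gm = 1), so the single block has size am = 3 → block sizes [3]

Assembling the blocks gives a Jordan form
J =
  [-1,  1,  0]
  [ 0, -1,  1]
  [ 0,  0, -1]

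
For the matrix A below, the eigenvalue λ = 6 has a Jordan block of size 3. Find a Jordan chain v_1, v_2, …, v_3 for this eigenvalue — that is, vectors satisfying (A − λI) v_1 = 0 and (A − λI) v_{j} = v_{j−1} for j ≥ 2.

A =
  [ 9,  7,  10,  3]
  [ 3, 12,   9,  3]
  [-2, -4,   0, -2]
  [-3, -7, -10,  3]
A Jordan chain for λ = 6 of length 3:
v_1 = (1, 0, 0, -1)ᵀ
v_2 = (3, 3, -2, -3)ᵀ
v_3 = (1, 0, 0, 0)ᵀ

Let N = A − (6)·I. We want v_3 with N^3 v_3 = 0 but N^2 v_3 ≠ 0; then v_{j-1} := N · v_j for j = 3, …, 2.

Pick v_3 = (1, 0, 0, 0)ᵀ.
Then v_2 = N · v_3 = (3, 3, -2, -3)ᵀ.
Then v_1 = N · v_2 = (1, 0, 0, -1)ᵀ.

Sanity check: (A − (6)·I) v_1 = (0, 0, 0, 0)ᵀ = 0. ✓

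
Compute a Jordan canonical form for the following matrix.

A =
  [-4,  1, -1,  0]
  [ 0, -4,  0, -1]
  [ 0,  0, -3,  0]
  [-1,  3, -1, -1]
J_3(-3) ⊕ J_1(-3)

The characteristic polynomial is
  det(x·I − A) = x^4 + 12*x^3 + 54*x^2 + 108*x + 81 = (x + 3)^4

Eigenvalues and multiplicities (the geometric multiplicity of λ is n − rank(A − λI), which equals the number of Jordan blocks for λ):
  λ = -3: algebraic multiplicity = 4, geometric multiplicity = 2

Determining the block sizes for each eigenvalue:
  λ = -3: with am = 4 and gm = 2, the partition is not yet determined (e.g. several partitions of 4 into 2 parts exist). Let N = A − (-3)·I. Computing rank(N^1) = 2, rank(N^2) = 1, rank(N^3) = 0; the number of blocks of size ≥ j is rank(N^{j−1}) − rank(N^j), giving [2, 1, 1]. So we have 1 block(s) of size 3, 1 block(s) of size 1 → block sizes [3, 1]

Assembling the blocks gives a Jordan form
J =
  [-3,  1,  0,  0]
  [ 0, -3,  1,  0]
  [ 0,  0, -3,  0]
  [ 0,  0,  0, -3]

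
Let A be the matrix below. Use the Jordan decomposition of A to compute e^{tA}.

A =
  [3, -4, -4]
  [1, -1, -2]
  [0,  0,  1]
e^{tA} =
  [2*t*exp(t) + exp(t), -4*t*exp(t), -4*t*exp(t)]
  [t*exp(t), -2*t*exp(t) + exp(t), -2*t*exp(t)]
  [0, 0, exp(t)]

Strategy: write A = P · J · P⁻¹ where J is a Jordan canonical form, so e^{tA} = P · e^{tJ} · P⁻¹, and e^{tJ} can be computed block-by-block.

A has Jordan form
J =
  [1, 1, 0]
  [0, 1, 0]
  [0, 0, 1]
(up to reordering of blocks).

Per-block formulas:
  For a 1×1 block at λ = 1: exp(t · [1]) = [e^(1t)].
  For a 2×2 Jordan block J_2(1): exp(t · J_2(1)) = e^(1t)·(I + t·N), where N is the 2×2 nilpotent shift.

After assembling e^{tJ} and conjugating by P, we get:

e^{tA} =
  [2*t*exp(t) + exp(t), -4*t*exp(t), -4*t*exp(t)]
  [t*exp(t), -2*t*exp(t) + exp(t), -2*t*exp(t)]
  [0, 0, exp(t)]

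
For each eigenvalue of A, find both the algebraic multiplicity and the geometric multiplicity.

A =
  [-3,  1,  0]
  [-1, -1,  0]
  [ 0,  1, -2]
λ = -2: alg = 3, geom = 1

Step 1 — factor the characteristic polynomial to read off the algebraic multiplicities:
  χ_A(x) = (x + 2)^3

Step 2 — compute geometric multiplicities via the rank-nullity identity g(λ) = n − rank(A − λI):
  rank(A − (-2)·I) = 2, so dim ker(A − (-2)·I) = n − 2 = 1

Summary:
  λ = -2: algebraic multiplicity = 3, geometric multiplicity = 1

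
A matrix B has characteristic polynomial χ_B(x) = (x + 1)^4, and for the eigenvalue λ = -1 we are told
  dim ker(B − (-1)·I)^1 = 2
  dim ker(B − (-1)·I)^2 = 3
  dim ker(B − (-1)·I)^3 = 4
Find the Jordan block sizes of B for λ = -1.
Block sizes for λ = -1: [3, 1]

From the dimensions of kernels of powers, the number of Jordan blocks of size at least j is d_j − d_{j−1} where d_j = dim ker(N^j) (with d_0 = 0). Computing the differences gives [2, 1, 1].
The number of blocks of size exactly k is (#blocks of size ≥ k) − (#blocks of size ≥ k + 1), so the partition is: 1 block(s) of size 1, 1 block(s) of size 3.
In nonincreasing order the block sizes are [3, 1].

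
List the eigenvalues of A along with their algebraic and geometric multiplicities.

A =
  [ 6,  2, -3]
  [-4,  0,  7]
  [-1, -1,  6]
λ = 4: alg = 3, geom = 1

Step 1 — factor the characteristic polynomial to read off the algebraic multiplicities:
  χ_A(x) = (x - 4)^3

Step 2 — compute geometric multiplicities via the rank-nullity identity g(λ) = n − rank(A − λI):
  rank(A − (4)·I) = 2, so dim ker(A − (4)·I) = n − 2 = 1

Summary:
  λ = 4: algebraic multiplicity = 3, geometric multiplicity = 1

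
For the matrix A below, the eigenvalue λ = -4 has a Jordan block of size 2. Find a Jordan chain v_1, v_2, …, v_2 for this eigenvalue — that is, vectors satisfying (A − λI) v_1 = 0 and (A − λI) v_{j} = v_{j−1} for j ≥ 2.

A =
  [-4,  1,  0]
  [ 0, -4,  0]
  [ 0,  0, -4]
A Jordan chain for λ = -4 of length 2:
v_1 = (1, 0, 0)ᵀ
v_2 = (0, 1, 0)ᵀ

Let N = A − (-4)·I. We want v_2 with N^2 v_2 = 0 but N^1 v_2 ≠ 0; then v_{j-1} := N · v_j for j = 2, …, 2.

Pick v_2 = (0, 1, 0)ᵀ.
Then v_1 = N · v_2 = (1, 0, 0)ᵀ.

Sanity check: (A − (-4)·I) v_1 = (0, 0, 0)ᵀ = 0. ✓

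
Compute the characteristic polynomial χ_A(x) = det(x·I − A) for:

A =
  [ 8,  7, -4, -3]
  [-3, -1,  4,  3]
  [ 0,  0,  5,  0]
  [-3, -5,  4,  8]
x^4 - 20*x^3 + 150*x^2 - 500*x + 625

Expanding det(x·I − A) (e.g. by cofactor expansion or by noting that A is similar to its Jordan form J, which has the same characteristic polynomial as A) gives
  χ_A(x) = x^4 - 20*x^3 + 150*x^2 - 500*x + 625
which factors as (x - 5)^4. The eigenvalues (with algebraic multiplicities) are λ = 5 with multiplicity 4.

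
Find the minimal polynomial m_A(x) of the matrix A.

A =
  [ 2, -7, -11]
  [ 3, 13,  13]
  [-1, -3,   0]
x^3 - 15*x^2 + 75*x - 125

The characteristic polynomial is χ_A(x) = (x - 5)^3, so the eigenvalues are known. The minimal polynomial is
  m_A(x) = Π_λ (x − λ)^{k_λ}
where k_λ is the size of the *largest* Jordan block for λ (equivalently, the smallest k with (A − λI)^k v = 0 for every generalised eigenvector v of λ).

  λ = 5: largest Jordan block has size 3, contributing (x − 5)^3

So m_A(x) = (x - 5)^3 = x^3 - 15*x^2 + 75*x - 125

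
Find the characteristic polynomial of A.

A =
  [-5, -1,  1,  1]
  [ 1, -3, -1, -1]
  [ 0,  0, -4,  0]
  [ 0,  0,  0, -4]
x^4 + 16*x^3 + 96*x^2 + 256*x + 256

Expanding det(x·I − A) (e.g. by cofactor expansion or by noting that A is similar to its Jordan form J, which has the same characteristic polynomial as A) gives
  χ_A(x) = x^4 + 16*x^3 + 96*x^2 + 256*x + 256
which factors as (x + 4)^4. The eigenvalues (with algebraic multiplicities) are λ = -4 with multiplicity 4.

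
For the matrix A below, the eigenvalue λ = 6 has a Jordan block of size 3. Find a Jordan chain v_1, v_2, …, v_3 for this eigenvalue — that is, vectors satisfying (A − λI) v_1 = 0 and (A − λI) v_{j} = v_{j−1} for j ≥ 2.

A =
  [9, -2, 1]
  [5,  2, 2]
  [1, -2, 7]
A Jordan chain for λ = 6 of length 3:
v_1 = (0, -3, -6)ᵀ
v_2 = (3, 5, 1)ᵀ
v_3 = (1, 0, 0)ᵀ

Let N = A − (6)·I. We want v_3 with N^3 v_3 = 0 but N^2 v_3 ≠ 0; then v_{j-1} := N · v_j for j = 3, …, 2.

Pick v_3 = (1, 0, 0)ᵀ.
Then v_2 = N · v_3 = (3, 5, 1)ᵀ.
Then v_1 = N · v_2 = (0, -3, -6)ᵀ.

Sanity check: (A − (6)·I) v_1 = (0, 0, 0)ᵀ = 0. ✓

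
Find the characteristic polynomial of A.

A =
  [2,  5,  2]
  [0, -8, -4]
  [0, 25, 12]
x^3 - 6*x^2 + 12*x - 8

Expanding det(x·I − A) (e.g. by cofactor expansion or by noting that A is similar to its Jordan form J, which has the same characteristic polynomial as A) gives
  χ_A(x) = x^3 - 6*x^2 + 12*x - 8
which factors as (x - 2)^3. The eigenvalues (with algebraic multiplicities) are λ = 2 with multiplicity 3.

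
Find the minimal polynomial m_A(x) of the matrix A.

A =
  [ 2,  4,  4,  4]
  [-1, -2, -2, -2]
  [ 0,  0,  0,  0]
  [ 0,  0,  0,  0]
x^2

The characteristic polynomial is χ_A(x) = x^4, so the eigenvalues are known. The minimal polynomial is
  m_A(x) = Π_λ (x − λ)^{k_λ}
where k_λ is the size of the *largest* Jordan block for λ (equivalently, the smallest k with (A − λI)^k v = 0 for every generalised eigenvector v of λ).

  λ = 0: largest Jordan block has size 2, contributing (x − 0)^2

So m_A(x) = x^2 = x^2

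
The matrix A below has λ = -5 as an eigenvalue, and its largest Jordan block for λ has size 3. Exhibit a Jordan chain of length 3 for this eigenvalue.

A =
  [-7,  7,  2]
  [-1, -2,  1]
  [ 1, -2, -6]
A Jordan chain for λ = -5 of length 3:
v_1 = (-1, 0, -1)ᵀ
v_2 = (-2, -1, 1)ᵀ
v_3 = (1, 0, 0)ᵀ

Let N = A − (-5)·I. We want v_3 with N^3 v_3 = 0 but N^2 v_3 ≠ 0; then v_{j-1} := N · v_j for j = 3, …, 2.

Pick v_3 = (1, 0, 0)ᵀ.
Then v_2 = N · v_3 = (-2, -1, 1)ᵀ.
Then v_1 = N · v_2 = (-1, 0, -1)ᵀ.

Sanity check: (A − (-5)·I) v_1 = (0, 0, 0)ᵀ = 0. ✓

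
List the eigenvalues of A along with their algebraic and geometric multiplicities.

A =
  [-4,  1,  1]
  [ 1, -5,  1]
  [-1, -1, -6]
λ = -5: alg = 3, geom = 1

Step 1 — factor the characteristic polynomial to read off the algebraic multiplicities:
  χ_A(x) = (x + 5)^3

Step 2 — compute geometric multiplicities via the rank-nullity identity g(λ) = n − rank(A − λI):
  rank(A − (-5)·I) = 2, so dim ker(A − (-5)·I) = n − 2 = 1

Summary:
  λ = -5: algebraic multiplicity = 3, geometric multiplicity = 1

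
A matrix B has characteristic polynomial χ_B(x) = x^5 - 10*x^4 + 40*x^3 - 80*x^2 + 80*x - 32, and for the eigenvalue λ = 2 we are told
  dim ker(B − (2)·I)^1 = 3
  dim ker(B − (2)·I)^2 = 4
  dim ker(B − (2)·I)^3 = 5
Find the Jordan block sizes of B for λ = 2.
Block sizes for λ = 2: [3, 1, 1]

From the dimensions of kernels of powers, the number of Jordan blocks of size at least j is d_j − d_{j−1} where d_j = dim ker(N^j) (with d_0 = 0). Computing the differences gives [3, 1, 1].
The number of blocks of size exactly k is (#blocks of size ≥ k) − (#blocks of size ≥ k + 1), so the partition is: 2 block(s) of size 1, 1 block(s) of size 3.
In nonincreasing order the block sizes are [3, 1, 1].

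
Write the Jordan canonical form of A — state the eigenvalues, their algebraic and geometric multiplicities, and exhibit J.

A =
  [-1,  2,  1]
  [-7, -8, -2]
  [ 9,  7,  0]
J_3(-3)

The characteristic polynomial is
  det(x·I − A) = x^3 + 9*x^2 + 27*x + 27 = (x + 3)^3

Eigenvalues and multiplicities (the geometric multiplicity of λ is n − rank(A − λI), which equals the number of Jordan blocks for λ):
  λ = -3: algebraic multiplicity = 3, geometric multiplicity = 1

Determining the block sizes for each eigenvalue:
  λ = -3: one block (gm = 1), so the single block has size am = 3 → block sizes [3]

Assembling the blocks gives a Jordan form
J =
  [-3,  1,  0]
  [ 0, -3,  1]
  [ 0,  0, -3]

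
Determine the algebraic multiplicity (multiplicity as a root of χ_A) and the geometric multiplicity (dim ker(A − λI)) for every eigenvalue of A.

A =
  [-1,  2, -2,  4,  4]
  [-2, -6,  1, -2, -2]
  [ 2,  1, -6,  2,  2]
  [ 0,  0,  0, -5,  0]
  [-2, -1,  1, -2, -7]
λ = -5: alg = 5, geom = 4

Step 1 — factor the characteristic polynomial to read off the algebraic multiplicities:
  χ_A(x) = (x + 5)^5

Step 2 — compute geometric multiplicities via the rank-nullity identity g(λ) = n − rank(A − λI):
  rank(A − (-5)·I) = 1, so dim ker(A − (-5)·I) = n − 1 = 4

Summary:
  λ = -5: algebraic multiplicity = 5, geometric multiplicity = 4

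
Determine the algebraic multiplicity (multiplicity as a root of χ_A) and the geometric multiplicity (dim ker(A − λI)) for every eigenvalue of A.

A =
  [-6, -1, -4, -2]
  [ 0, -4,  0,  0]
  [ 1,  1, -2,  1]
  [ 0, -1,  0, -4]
λ = -4: alg = 4, geom = 2

Step 1 — factor the characteristic polynomial to read off the algebraic multiplicities:
  χ_A(x) = (x + 4)^4

Step 2 — compute geometric multiplicities via the rank-nullity identity g(λ) = n − rank(A − λI):
  rank(A − (-4)·I) = 2, so dim ker(A − (-4)·I) = n − 2 = 2

Summary:
  λ = -4: algebraic multiplicity = 4, geometric multiplicity = 2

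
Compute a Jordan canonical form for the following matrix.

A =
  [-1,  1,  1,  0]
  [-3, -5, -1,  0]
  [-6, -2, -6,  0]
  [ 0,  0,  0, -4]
J_2(-4) ⊕ J_1(-4) ⊕ J_1(-4)

The characteristic polynomial is
  det(x·I − A) = x^4 + 16*x^3 + 96*x^2 + 256*x + 256 = (x + 4)^4

Eigenvalues and multiplicities (the geometric multiplicity of λ is n − rank(A − λI), which equals the number of Jordan blocks for λ):
  λ = -4: algebraic multiplicity = 4, geometric multiplicity = 3

Determining the block sizes for each eigenvalue:
  λ = -4: 3 blocks summing to 4 forces exactly one block of size 2 and the rest size 1 → block sizes [2, 1, 1]

Assembling the blocks gives a Jordan form
J =
  [-4,  1,  0,  0]
  [ 0, -4,  0,  0]
  [ 0,  0, -4,  0]
  [ 0,  0,  0, -4]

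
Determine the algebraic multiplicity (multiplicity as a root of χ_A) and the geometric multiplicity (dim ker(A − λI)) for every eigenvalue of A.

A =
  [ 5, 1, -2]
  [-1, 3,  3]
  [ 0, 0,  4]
λ = 4: alg = 3, geom = 1

Step 1 — factor the characteristic polynomial to read off the algebraic multiplicities:
  χ_A(x) = (x - 4)^3

Step 2 — compute geometric multiplicities via the rank-nullity identity g(λ) = n − rank(A − λI):
  rank(A − (4)·I) = 2, so dim ker(A − (4)·I) = n − 2 = 1

Summary:
  λ = 4: algebraic multiplicity = 3, geometric multiplicity = 1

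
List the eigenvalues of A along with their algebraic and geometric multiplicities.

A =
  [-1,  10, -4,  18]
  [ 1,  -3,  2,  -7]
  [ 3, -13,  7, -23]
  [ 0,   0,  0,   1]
λ = 1: alg = 4, geom = 2

Step 1 — factor the characteristic polynomial to read off the algebraic multiplicities:
  χ_A(x) = (x - 1)^4

Step 2 — compute geometric multiplicities via the rank-nullity identity g(λ) = n − rank(A − λI):
  rank(A − (1)·I) = 2, so dim ker(A − (1)·I) = n − 2 = 2

Summary:
  λ = 1: algebraic multiplicity = 4, geometric multiplicity = 2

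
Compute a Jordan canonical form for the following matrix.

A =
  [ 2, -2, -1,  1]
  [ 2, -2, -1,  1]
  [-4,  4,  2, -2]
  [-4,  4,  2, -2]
J_2(0) ⊕ J_1(0) ⊕ J_1(0)

The characteristic polynomial is
  det(x·I − A) = x^4

Eigenvalues and multiplicities (the geometric multiplicity of λ is n − rank(A − λI), which equals the number of Jordan blocks for λ):
  λ = 0: algebraic multiplicity = 4, geometric multiplicity = 3

Determining the block sizes for each eigenvalue:
  λ = 0: 3 blocks summing to 4 forces exactly one block of size 2 and the rest size 1 → block sizes [2, 1, 1]

Assembling the blocks gives a Jordan form
J =
  [0, 1, 0, 0]
  [0, 0, 0, 0]
  [0, 0, 0, 0]
  [0, 0, 0, 0]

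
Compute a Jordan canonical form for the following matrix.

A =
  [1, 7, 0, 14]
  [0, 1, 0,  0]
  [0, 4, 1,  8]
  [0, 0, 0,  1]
J_2(1) ⊕ J_1(1) ⊕ J_1(1)

The characteristic polynomial is
  det(x·I − A) = x^4 - 4*x^3 + 6*x^2 - 4*x + 1 = (x - 1)^4

Eigenvalues and multiplicities (the geometric multiplicity of λ is n − rank(A − λI), which equals the number of Jordan blocks for λ):
  λ = 1: algebraic multiplicity = 4, geometric multiplicity = 3

Determining the block sizes for each eigenvalue:
  λ = 1: 3 blocks summing to 4 forces exactly one block of size 2 and the rest size 1 → block sizes [2, 1, 1]

Assembling the blocks gives a Jordan form
J =
  [1, 1, 0, 0]
  [0, 1, 0, 0]
  [0, 0, 1, 0]
  [0, 0, 0, 1]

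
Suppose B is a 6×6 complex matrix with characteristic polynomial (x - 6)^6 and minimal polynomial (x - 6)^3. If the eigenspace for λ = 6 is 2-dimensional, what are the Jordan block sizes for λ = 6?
Block sizes for λ = 6: [3, 3]

Step 1 — from the characteristic polynomial, algebraic multiplicity of λ = 6 is 6. From dim ker(B − (6)·I) = 2, there are exactly 2 Jordan blocks for λ = 6.
Step 2 — from the minimal polynomial, the factor (x − 6)^3 tells us the largest block for λ = 6 has size 3.
Step 3 — with total size 6, 2 blocks, and largest block 3, the block sizes (in nonincreasing order) are [3, 3].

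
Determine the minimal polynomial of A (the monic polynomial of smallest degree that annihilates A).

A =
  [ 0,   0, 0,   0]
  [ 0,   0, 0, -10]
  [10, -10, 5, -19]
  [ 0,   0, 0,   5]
x^3 - 10*x^2 + 25*x

The characteristic polynomial is χ_A(x) = x^2*(x - 5)^2, so the eigenvalues are known. The minimal polynomial is
  m_A(x) = Π_λ (x − λ)^{k_λ}
where k_λ is the size of the *largest* Jordan block for λ (equivalently, the smallest k with (A − λI)^k v = 0 for every generalised eigenvector v of λ).

  λ = 0: largest Jordan block has size 1, contributing (x − 0)
  λ = 5: largest Jordan block has size 2, contributing (x − 5)^2

So m_A(x) = x*(x - 5)^2 = x^3 - 10*x^2 + 25*x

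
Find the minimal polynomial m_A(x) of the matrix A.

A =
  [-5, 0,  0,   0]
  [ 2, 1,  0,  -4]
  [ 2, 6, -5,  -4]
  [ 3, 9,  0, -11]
x^2 + 10*x + 25

The characteristic polynomial is χ_A(x) = (x + 5)^4, so the eigenvalues are known. The minimal polynomial is
  m_A(x) = Π_λ (x − λ)^{k_λ}
where k_λ is the size of the *largest* Jordan block for λ (equivalently, the smallest k with (A − λI)^k v = 0 for every generalised eigenvector v of λ).

  λ = -5: largest Jordan block has size 2, contributing (x + 5)^2

So m_A(x) = (x + 5)^2 = x^2 + 10*x + 25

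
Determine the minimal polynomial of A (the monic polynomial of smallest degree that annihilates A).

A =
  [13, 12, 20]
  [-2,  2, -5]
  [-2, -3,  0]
x^2 - 10*x + 25

The characteristic polynomial is χ_A(x) = (x - 5)^3, so the eigenvalues are known. The minimal polynomial is
  m_A(x) = Π_λ (x − λ)^{k_λ}
where k_λ is the size of the *largest* Jordan block for λ (equivalently, the smallest k with (A − λI)^k v = 0 for every generalised eigenvector v of λ).

  λ = 5: largest Jordan block has size 2, contributing (x − 5)^2

So m_A(x) = (x - 5)^2 = x^2 - 10*x + 25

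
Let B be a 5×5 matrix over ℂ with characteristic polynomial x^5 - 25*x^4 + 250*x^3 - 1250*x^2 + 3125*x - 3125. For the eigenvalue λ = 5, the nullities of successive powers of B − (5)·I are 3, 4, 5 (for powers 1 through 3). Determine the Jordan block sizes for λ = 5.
Block sizes for λ = 5: [3, 1, 1]

From the dimensions of kernels of powers, the number of Jordan blocks of size at least j is d_j − d_{j−1} where d_j = dim ker(N^j) (with d_0 = 0). Computing the differences gives [3, 1, 1].
The number of blocks of size exactly k is (#blocks of size ≥ k) − (#blocks of size ≥ k + 1), so the partition is: 2 block(s) of size 1, 1 block(s) of size 3.
In nonincreasing order the block sizes are [3, 1, 1].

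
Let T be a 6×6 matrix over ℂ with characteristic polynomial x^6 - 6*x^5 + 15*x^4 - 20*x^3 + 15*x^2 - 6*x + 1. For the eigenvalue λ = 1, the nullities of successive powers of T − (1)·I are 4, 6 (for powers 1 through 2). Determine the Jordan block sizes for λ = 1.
Block sizes for λ = 1: [2, 2, 1, 1]

From the dimensions of kernels of powers, the number of Jordan blocks of size at least j is d_j − d_{j−1} where d_j = dim ker(N^j) (with d_0 = 0). Computing the differences gives [4, 2].
The number of blocks of size exactly k is (#blocks of size ≥ k) − (#blocks of size ≥ k + 1), so the partition is: 2 block(s) of size 1, 2 block(s) of size 2.
In nonincreasing order the block sizes are [2, 2, 1, 1].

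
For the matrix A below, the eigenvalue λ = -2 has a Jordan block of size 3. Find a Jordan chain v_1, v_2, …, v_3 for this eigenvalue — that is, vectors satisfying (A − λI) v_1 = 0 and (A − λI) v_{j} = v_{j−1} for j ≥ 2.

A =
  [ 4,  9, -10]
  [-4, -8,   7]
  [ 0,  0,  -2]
A Jordan chain for λ = -2 of length 3:
v_1 = (3, -2, 0)ᵀ
v_2 = (-10, 7, 0)ᵀ
v_3 = (0, 0, 1)ᵀ

Let N = A − (-2)·I. We want v_3 with N^3 v_3 = 0 but N^2 v_3 ≠ 0; then v_{j-1} := N · v_j for j = 3, …, 2.

Pick v_3 = (0, 0, 1)ᵀ.
Then v_2 = N · v_3 = (-10, 7, 0)ᵀ.
Then v_1 = N · v_2 = (3, -2, 0)ᵀ.

Sanity check: (A − (-2)·I) v_1 = (0, 0, 0)ᵀ = 0. ✓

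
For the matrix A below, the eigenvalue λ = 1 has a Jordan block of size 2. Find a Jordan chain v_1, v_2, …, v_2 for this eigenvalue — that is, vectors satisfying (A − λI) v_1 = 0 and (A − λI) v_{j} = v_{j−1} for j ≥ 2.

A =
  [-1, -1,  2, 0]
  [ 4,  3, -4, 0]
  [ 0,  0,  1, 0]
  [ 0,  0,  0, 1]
A Jordan chain for λ = 1 of length 2:
v_1 = (-2, 4, 0, 0)ᵀ
v_2 = (1, 0, 0, 0)ᵀ

Let N = A − (1)·I. We want v_2 with N^2 v_2 = 0 but N^1 v_2 ≠ 0; then v_{j-1} := N · v_j for j = 2, …, 2.

Pick v_2 = (1, 0, 0, 0)ᵀ.
Then v_1 = N · v_2 = (-2, 4, 0, 0)ᵀ.

Sanity check: (A − (1)·I) v_1 = (0, 0, 0, 0)ᵀ = 0. ✓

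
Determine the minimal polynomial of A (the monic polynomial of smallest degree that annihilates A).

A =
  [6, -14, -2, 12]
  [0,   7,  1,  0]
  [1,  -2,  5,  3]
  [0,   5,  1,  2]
x^4 - 20*x^3 + 144*x^2 - 432*x + 432

The characteristic polynomial is χ_A(x) = (x - 6)^3*(x - 2), so the eigenvalues are known. The minimal polynomial is
  m_A(x) = Π_λ (x − λ)^{k_λ}
where k_λ is the size of the *largest* Jordan block for λ (equivalently, the smallest k with (A − λI)^k v = 0 for every generalised eigenvector v of λ).

  λ = 2: largest Jordan block has size 1, contributing (x − 2)
  λ = 6: largest Jordan block has size 3, contributing (x − 6)^3

So m_A(x) = (x - 6)^3*(x - 2) = x^4 - 20*x^3 + 144*x^2 - 432*x + 432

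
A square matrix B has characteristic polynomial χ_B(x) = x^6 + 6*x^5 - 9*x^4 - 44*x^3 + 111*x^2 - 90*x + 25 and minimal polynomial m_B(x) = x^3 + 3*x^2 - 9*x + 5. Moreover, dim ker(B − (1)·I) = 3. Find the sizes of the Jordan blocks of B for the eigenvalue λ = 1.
Block sizes for λ = 1: [2, 1, 1]

Step 1 — from the characteristic polynomial, algebraic multiplicity of λ = 1 is 4. From dim ker(B − (1)·I) = 3, there are exactly 3 Jordan blocks for λ = 1.
Step 2 — from the minimal polynomial, the factor (x − 1)^2 tells us the largest block for λ = 1 has size 2.
Step 3 — with total size 4, 3 blocks, and largest block 2, the block sizes (in nonincreasing order) are [2, 1, 1].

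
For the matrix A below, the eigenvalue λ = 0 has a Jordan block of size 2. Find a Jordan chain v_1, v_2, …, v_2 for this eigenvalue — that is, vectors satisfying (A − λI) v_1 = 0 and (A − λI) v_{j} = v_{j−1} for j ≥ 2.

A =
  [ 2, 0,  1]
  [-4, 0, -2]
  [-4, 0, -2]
A Jordan chain for λ = 0 of length 2:
v_1 = (2, -4, -4)ᵀ
v_2 = (1, 0, 0)ᵀ

Let N = A − (0)·I. We want v_2 with N^2 v_2 = 0 but N^1 v_2 ≠ 0; then v_{j-1} := N · v_j for j = 2, …, 2.

Pick v_2 = (1, 0, 0)ᵀ.
Then v_1 = N · v_2 = (2, -4, -4)ᵀ.

Sanity check: (A − (0)·I) v_1 = (0, 0, 0)ᵀ = 0. ✓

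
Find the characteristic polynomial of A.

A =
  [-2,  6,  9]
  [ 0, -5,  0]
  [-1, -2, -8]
x^3 + 15*x^2 + 75*x + 125

Expanding det(x·I − A) (e.g. by cofactor expansion or by noting that A is similar to its Jordan form J, which has the same characteristic polynomial as A) gives
  χ_A(x) = x^3 + 15*x^2 + 75*x + 125
which factors as (x + 5)^3. The eigenvalues (with algebraic multiplicities) are λ = -5 with multiplicity 3.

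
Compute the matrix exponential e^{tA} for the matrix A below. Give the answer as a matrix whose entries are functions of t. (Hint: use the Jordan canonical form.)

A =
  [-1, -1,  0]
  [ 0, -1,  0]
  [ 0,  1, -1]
e^{tA} =
  [exp(-t), -t*exp(-t), 0]
  [0, exp(-t), 0]
  [0, t*exp(-t), exp(-t)]

Strategy: write A = P · J · P⁻¹ where J is a Jordan canonical form, so e^{tA} = P · e^{tJ} · P⁻¹, and e^{tJ} can be computed block-by-block.

A has Jordan form
J =
  [-1,  1,  0]
  [ 0, -1,  0]
  [ 0,  0, -1]
(up to reordering of blocks).

Per-block formulas:
  For a 2×2 Jordan block J_2(-1): exp(t · J_2(-1)) = e^(-1t)·(I + t·N), where N is the 2×2 nilpotent shift.
  For a 1×1 block at λ = -1: exp(t · [-1]) = [e^(-1t)].

After assembling e^{tJ} and conjugating by P, we get:

e^{tA} =
  [exp(-t), -t*exp(-t), 0]
  [0, exp(-t), 0]
  [0, t*exp(-t), exp(-t)]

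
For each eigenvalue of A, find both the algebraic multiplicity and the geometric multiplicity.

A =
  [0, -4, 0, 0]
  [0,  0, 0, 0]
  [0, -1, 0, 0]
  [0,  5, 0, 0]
λ = 0: alg = 4, geom = 3

Step 1 — factor the characteristic polynomial to read off the algebraic multiplicities:
  χ_A(x) = x^4

Step 2 — compute geometric multiplicities via the rank-nullity identity g(λ) = n − rank(A − λI):
  rank(A − (0)·I) = 1, so dim ker(A − (0)·I) = n − 1 = 3

Summary:
  λ = 0: algebraic multiplicity = 4, geometric multiplicity = 3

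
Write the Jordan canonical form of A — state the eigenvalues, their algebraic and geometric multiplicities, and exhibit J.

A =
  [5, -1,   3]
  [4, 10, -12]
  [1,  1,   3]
J_2(6) ⊕ J_1(6)

The characteristic polynomial is
  det(x·I − A) = x^3 - 18*x^2 + 108*x - 216 = (x - 6)^3

Eigenvalues and multiplicities (the geometric multiplicity of λ is n − rank(A − λI), which equals the number of Jordan blocks for λ):
  λ = 6: algebraic multiplicity = 3, geometric multiplicity = 2

Determining the block sizes for each eigenvalue:
  λ = 6: 2 blocks summing to 3 forces exactly one block of size 2 and the rest size 1 → block sizes [2, 1]

Assembling the blocks gives a Jordan form
J =
  [6, 1, 0]
  [0, 6, 0]
  [0, 0, 6]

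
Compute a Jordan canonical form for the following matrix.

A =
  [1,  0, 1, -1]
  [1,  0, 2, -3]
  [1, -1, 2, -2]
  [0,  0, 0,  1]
J_3(1) ⊕ J_1(1)

The characteristic polynomial is
  det(x·I − A) = x^4 - 4*x^3 + 6*x^2 - 4*x + 1 = (x - 1)^4

Eigenvalues and multiplicities (the geometric multiplicity of λ is n − rank(A − λI), which equals the number of Jordan blocks for λ):
  λ = 1: algebraic multiplicity = 4, geometric multiplicity = 2

Determining the block sizes for each eigenvalue:
  λ = 1: with am = 4 and gm = 2, the partition is not yet determined (e.g. several partitions of 4 into 2 parts exist). Let N = A − (1)·I. Computing rank(N^1) = 2, rank(N^2) = 1, rank(N^3) = 0; the number of blocks of size ≥ j is rank(N^{j−1}) − rank(N^j), giving [2, 1, 1]. So we have 1 block(s) of size 3, 1 block(s) of size 1 → block sizes [3, 1]

Assembling the blocks gives a Jordan form
J =
  [1, 1, 0, 0]
  [0, 1, 1, 0]
  [0, 0, 1, 0]
  [0, 0, 0, 1]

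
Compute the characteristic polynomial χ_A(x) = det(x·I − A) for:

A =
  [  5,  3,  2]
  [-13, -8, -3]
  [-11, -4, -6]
x^3 + 9*x^2 + 27*x + 27

Expanding det(x·I − A) (e.g. by cofactor expansion or by noting that A is similar to its Jordan form J, which has the same characteristic polynomial as A) gives
  χ_A(x) = x^3 + 9*x^2 + 27*x + 27
which factors as (x + 3)^3. The eigenvalues (with algebraic multiplicities) are λ = -3 with multiplicity 3.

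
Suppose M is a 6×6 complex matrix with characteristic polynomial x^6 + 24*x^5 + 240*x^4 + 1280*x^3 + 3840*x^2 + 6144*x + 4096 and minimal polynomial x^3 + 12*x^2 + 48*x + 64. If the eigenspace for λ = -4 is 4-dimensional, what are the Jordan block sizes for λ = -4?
Block sizes for λ = -4: [3, 1, 1, 1]

Step 1 — from the characteristic polynomial, algebraic multiplicity of λ = -4 is 6. From dim ker(M − (-4)·I) = 4, there are exactly 4 Jordan blocks for λ = -4.
Step 2 — from the minimal polynomial, the factor (x + 4)^3 tells us the largest block for λ = -4 has size 3.
Step 3 — with total size 6, 4 blocks, and largest block 3, the block sizes (in nonincreasing order) are [3, 1, 1, 1].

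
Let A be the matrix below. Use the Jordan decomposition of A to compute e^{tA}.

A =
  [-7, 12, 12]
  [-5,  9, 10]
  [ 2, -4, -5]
e^{tA} =
  [-6*t*exp(-t) + exp(-t), 12*t*exp(-t), 12*t*exp(-t)]
  [-5*t*exp(-t), 10*t*exp(-t) + exp(-t), 10*t*exp(-t)]
  [2*t*exp(-t), -4*t*exp(-t), -4*t*exp(-t) + exp(-t)]

Strategy: write A = P · J · P⁻¹ where J is a Jordan canonical form, so e^{tA} = P · e^{tJ} · P⁻¹, and e^{tJ} can be computed block-by-block.

A has Jordan form
J =
  [-1,  1,  0]
  [ 0, -1,  0]
  [ 0,  0, -1]
(up to reordering of blocks).

Per-block formulas:
  For a 2×2 Jordan block J_2(-1): exp(t · J_2(-1)) = e^(-1t)·(I + t·N), where N is the 2×2 nilpotent shift.
  For a 1×1 block at λ = -1: exp(t · [-1]) = [e^(-1t)].

After assembling e^{tJ} and conjugating by P, we get:

e^{tA} =
  [-6*t*exp(-t) + exp(-t), 12*t*exp(-t), 12*t*exp(-t)]
  [-5*t*exp(-t), 10*t*exp(-t) + exp(-t), 10*t*exp(-t)]
  [2*t*exp(-t), -4*t*exp(-t), -4*t*exp(-t) + exp(-t)]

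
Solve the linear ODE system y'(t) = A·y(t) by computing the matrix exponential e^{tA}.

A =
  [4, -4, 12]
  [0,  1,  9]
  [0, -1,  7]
e^{tA} =
  [exp(4*t), -4*t*exp(4*t), 12*t*exp(4*t)]
  [0, -3*t*exp(4*t) + exp(4*t), 9*t*exp(4*t)]
  [0, -t*exp(4*t), 3*t*exp(4*t) + exp(4*t)]

Strategy: write A = P · J · P⁻¹ where J is a Jordan canonical form, so e^{tA} = P · e^{tJ} · P⁻¹, and e^{tJ} can be computed block-by-block.

A has Jordan form
J =
  [4, 1, 0]
  [0, 4, 0]
  [0, 0, 4]
(up to reordering of blocks).

Per-block formulas:
  For a 2×2 Jordan block J_2(4): exp(t · J_2(4)) = e^(4t)·(I + t·N), where N is the 2×2 nilpotent shift.
  For a 1×1 block at λ = 4: exp(t · [4]) = [e^(4t)].

After assembling e^{tJ} and conjugating by P, we get:

e^{tA} =
  [exp(4*t), -4*t*exp(4*t), 12*t*exp(4*t)]
  [0, -3*t*exp(4*t) + exp(4*t), 9*t*exp(4*t)]
  [0, -t*exp(4*t), 3*t*exp(4*t) + exp(4*t)]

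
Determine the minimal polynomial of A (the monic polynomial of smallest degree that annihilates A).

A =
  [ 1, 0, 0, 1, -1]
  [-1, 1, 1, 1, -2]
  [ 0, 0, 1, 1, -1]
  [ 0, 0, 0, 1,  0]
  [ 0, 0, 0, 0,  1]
x^2 - 2*x + 1

The characteristic polynomial is χ_A(x) = (x - 1)^5, so the eigenvalues are known. The minimal polynomial is
  m_A(x) = Π_λ (x − λ)^{k_λ}
where k_λ is the size of the *largest* Jordan block for λ (equivalently, the smallest k with (A − λI)^k v = 0 for every generalised eigenvector v of λ).

  λ = 1: largest Jordan block has size 2, contributing (x − 1)^2

So m_A(x) = (x - 1)^2 = x^2 - 2*x + 1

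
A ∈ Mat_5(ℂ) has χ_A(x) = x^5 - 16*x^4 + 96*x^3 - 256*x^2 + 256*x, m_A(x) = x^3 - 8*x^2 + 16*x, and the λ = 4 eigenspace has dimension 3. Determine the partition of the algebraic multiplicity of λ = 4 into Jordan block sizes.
Block sizes for λ = 4: [2, 1, 1]

Step 1 — from the characteristic polynomial, algebraic multiplicity of λ = 4 is 4. From dim ker(A − (4)·I) = 3, there are exactly 3 Jordan blocks for λ = 4.
Step 2 — from the minimal polynomial, the factor (x − 4)^2 tells us the largest block for λ = 4 has size 2.
Step 3 — with total size 4, 3 blocks, and largest block 2, the block sizes (in nonincreasing order) are [2, 1, 1].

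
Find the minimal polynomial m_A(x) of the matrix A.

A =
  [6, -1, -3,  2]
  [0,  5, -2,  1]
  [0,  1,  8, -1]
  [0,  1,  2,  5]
x^2 - 12*x + 36

The characteristic polynomial is χ_A(x) = (x - 6)^4, so the eigenvalues are known. The minimal polynomial is
  m_A(x) = Π_λ (x − λ)^{k_λ}
where k_λ is the size of the *largest* Jordan block for λ (equivalently, the smallest k with (A − λI)^k v = 0 for every generalised eigenvector v of λ).

  λ = 6: largest Jordan block has size 2, contributing (x − 6)^2

So m_A(x) = (x - 6)^2 = x^2 - 12*x + 36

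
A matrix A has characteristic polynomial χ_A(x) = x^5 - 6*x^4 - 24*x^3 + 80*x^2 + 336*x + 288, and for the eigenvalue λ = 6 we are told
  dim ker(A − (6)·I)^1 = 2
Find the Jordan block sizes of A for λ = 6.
Block sizes for λ = 6: [1, 1]

From the dimensions of kernels of powers, the number of Jordan blocks of size at least j is d_j − d_{j−1} where d_j = dim ker(N^j) (with d_0 = 0). Computing the differences gives [2].
The number of blocks of size exactly k is (#blocks of size ≥ k) − (#blocks of size ≥ k + 1), so the partition is: 2 block(s) of size 1.
In nonincreasing order the block sizes are [1, 1].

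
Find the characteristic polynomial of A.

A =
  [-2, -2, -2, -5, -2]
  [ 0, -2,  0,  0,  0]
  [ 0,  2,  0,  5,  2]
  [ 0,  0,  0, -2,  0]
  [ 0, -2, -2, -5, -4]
x^5 + 10*x^4 + 40*x^3 + 80*x^2 + 80*x + 32

Expanding det(x·I − A) (e.g. by cofactor expansion or by noting that A is similar to its Jordan form J, which has the same characteristic polynomial as A) gives
  χ_A(x) = x^5 + 10*x^4 + 40*x^3 + 80*x^2 + 80*x + 32
which factors as (x + 2)^5. The eigenvalues (with algebraic multiplicities) are λ = -2 with multiplicity 5.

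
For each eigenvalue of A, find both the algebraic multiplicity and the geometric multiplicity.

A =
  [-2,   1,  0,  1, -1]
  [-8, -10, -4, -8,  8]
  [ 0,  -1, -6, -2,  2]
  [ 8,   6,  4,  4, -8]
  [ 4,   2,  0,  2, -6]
λ = -4: alg = 5, geom = 3

Step 1 — factor the characteristic polynomial to read off the algebraic multiplicities:
  χ_A(x) = (x + 4)^5

Step 2 — compute geometric multiplicities via the rank-nullity identity g(λ) = n − rank(A − λI):
  rank(A − (-4)·I) = 2, so dim ker(A − (-4)·I) = n − 2 = 3

Summary:
  λ = -4: algebraic multiplicity = 5, geometric multiplicity = 3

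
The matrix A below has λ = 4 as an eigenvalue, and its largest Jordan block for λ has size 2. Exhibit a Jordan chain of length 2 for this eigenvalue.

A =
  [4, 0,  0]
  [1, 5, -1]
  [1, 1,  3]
A Jordan chain for λ = 4 of length 2:
v_1 = (0, 1, 1)ᵀ
v_2 = (1, 0, 0)ᵀ

Let N = A − (4)·I. We want v_2 with N^2 v_2 = 0 but N^1 v_2 ≠ 0; then v_{j-1} := N · v_j for j = 2, …, 2.

Pick v_2 = (1, 0, 0)ᵀ.
Then v_1 = N · v_2 = (0, 1, 1)ᵀ.

Sanity check: (A − (4)·I) v_1 = (0, 0, 0)ᵀ = 0. ✓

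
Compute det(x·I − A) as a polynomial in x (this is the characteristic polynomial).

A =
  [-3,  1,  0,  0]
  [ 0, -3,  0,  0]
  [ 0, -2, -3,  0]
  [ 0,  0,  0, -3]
x^4 + 12*x^3 + 54*x^2 + 108*x + 81

Expanding det(x·I − A) (e.g. by cofactor expansion or by noting that A is similar to its Jordan form J, which has the same characteristic polynomial as A) gives
  χ_A(x) = x^4 + 12*x^3 + 54*x^2 + 108*x + 81
which factors as (x + 3)^4. The eigenvalues (with algebraic multiplicities) are λ = -3 with multiplicity 4.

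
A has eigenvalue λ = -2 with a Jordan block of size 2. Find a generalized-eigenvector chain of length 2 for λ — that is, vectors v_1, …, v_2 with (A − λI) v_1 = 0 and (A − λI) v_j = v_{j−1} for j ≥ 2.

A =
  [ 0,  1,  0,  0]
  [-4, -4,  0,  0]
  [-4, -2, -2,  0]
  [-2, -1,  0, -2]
A Jordan chain for λ = -2 of length 2:
v_1 = (2, -4, -4, -2)ᵀ
v_2 = (1, 0, 0, 0)ᵀ

Let N = A − (-2)·I. We want v_2 with N^2 v_2 = 0 but N^1 v_2 ≠ 0; then v_{j-1} := N · v_j for j = 2, …, 2.

Pick v_2 = (1, 0, 0, 0)ᵀ.
Then v_1 = N · v_2 = (2, -4, -4, -2)ᵀ.

Sanity check: (A − (-2)·I) v_1 = (0, 0, 0, 0)ᵀ = 0. ✓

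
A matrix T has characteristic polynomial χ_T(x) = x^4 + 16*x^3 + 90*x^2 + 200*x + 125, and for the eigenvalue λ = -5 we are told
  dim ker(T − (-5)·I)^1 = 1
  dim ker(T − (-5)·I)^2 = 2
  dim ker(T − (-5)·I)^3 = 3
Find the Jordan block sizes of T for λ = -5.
Block sizes for λ = -5: [3]

From the dimensions of kernels of powers, the number of Jordan blocks of size at least j is d_j − d_{j−1} where d_j = dim ker(N^j) (with d_0 = 0). Computing the differences gives [1, 1, 1].
The number of blocks of size exactly k is (#blocks of size ≥ k) − (#blocks of size ≥ k + 1), so the partition is: 1 block(s) of size 3.
In nonincreasing order the block sizes are [3].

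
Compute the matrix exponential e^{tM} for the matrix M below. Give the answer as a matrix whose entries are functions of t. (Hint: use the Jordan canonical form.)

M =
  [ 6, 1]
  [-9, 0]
e^{tM} =
  [3*t*exp(3*t) + exp(3*t), t*exp(3*t)]
  [-9*t*exp(3*t), -3*t*exp(3*t) + exp(3*t)]

Strategy: write M = P · J · P⁻¹ where J is a Jordan canonical form, so e^{tM} = P · e^{tJ} · P⁻¹, and e^{tJ} can be computed block-by-block.

M has Jordan form
J =
  [3, 1]
  [0, 3]
(up to reordering of blocks).

Per-block formulas:
  For a 2×2 Jordan block J_2(3): exp(t · J_2(3)) = e^(3t)·(I + t·N), where N is the 2×2 nilpotent shift.

After assembling e^{tJ} and conjugating by P, we get:

e^{tM} =
  [3*t*exp(3*t) + exp(3*t), t*exp(3*t)]
  [-9*t*exp(3*t), -3*t*exp(3*t) + exp(3*t)]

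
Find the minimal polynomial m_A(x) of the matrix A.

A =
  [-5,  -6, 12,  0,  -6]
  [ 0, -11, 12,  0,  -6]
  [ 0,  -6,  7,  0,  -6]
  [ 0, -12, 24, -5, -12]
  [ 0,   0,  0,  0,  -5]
x^2 + 4*x - 5

The characteristic polynomial is χ_A(x) = (x - 1)*(x + 5)^4, so the eigenvalues are known. The minimal polynomial is
  m_A(x) = Π_λ (x − λ)^{k_λ}
where k_λ is the size of the *largest* Jordan block for λ (equivalently, the smallest k with (A − λI)^k v = 0 for every generalised eigenvector v of λ).

  λ = -5: largest Jordan block has size 1, contributing (x + 5)
  λ = 1: largest Jordan block has size 1, contributing (x − 1)

So m_A(x) = (x - 1)*(x + 5) = x^2 + 4*x - 5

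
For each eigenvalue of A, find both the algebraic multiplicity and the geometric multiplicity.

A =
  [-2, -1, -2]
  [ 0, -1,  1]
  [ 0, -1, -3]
λ = -2: alg = 3, geom = 1

Step 1 — factor the characteristic polynomial to read off the algebraic multiplicities:
  χ_A(x) = (x + 2)^3

Step 2 — compute geometric multiplicities via the rank-nullity identity g(λ) = n − rank(A − λI):
  rank(A − (-2)·I) = 2, so dim ker(A − (-2)·I) = n − 2 = 1

Summary:
  λ = -2: algebraic multiplicity = 3, geometric multiplicity = 1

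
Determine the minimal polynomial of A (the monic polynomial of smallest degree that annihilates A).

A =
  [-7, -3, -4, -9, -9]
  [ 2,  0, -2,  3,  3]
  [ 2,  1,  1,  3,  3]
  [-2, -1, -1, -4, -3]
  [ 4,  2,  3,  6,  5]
x^3 + 3*x^2 + 3*x + 1

The characteristic polynomial is χ_A(x) = (x + 1)^5, so the eigenvalues are known. The minimal polynomial is
  m_A(x) = Π_λ (x − λ)^{k_λ}
where k_λ is the size of the *largest* Jordan block for λ (equivalently, the smallest k with (A − λI)^k v = 0 for every generalised eigenvector v of λ).

  λ = -1: largest Jordan block has size 3, contributing (x + 1)^3

So m_A(x) = (x + 1)^3 = x^3 + 3*x^2 + 3*x + 1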